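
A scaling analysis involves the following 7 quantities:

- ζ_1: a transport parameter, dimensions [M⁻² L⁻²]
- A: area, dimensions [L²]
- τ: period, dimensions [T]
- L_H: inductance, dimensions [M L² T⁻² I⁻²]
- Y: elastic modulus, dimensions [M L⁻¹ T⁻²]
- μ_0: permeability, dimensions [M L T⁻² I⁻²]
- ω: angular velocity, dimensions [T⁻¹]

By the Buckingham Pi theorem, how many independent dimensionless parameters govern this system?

There are 7 variables and 4 base dimensions (M, L, T, I).
The dimension matrix has rank 4.
Independent dimensionless groups: 7 − 4 = 3.

3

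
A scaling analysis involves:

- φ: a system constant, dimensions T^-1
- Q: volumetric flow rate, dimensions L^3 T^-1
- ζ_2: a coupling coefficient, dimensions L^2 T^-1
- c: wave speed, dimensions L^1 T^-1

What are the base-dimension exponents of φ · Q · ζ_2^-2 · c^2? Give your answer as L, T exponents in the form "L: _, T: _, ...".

Collect each base-dimension exponent across the product:
  L: (0) + (3) − 2·(2) + 2·(1) = 1
  T: (-1) + (-1) − 2·(-1) + 2·(-1) = -2
So the dimensions are [L T⁻²].

L: 1, T: -2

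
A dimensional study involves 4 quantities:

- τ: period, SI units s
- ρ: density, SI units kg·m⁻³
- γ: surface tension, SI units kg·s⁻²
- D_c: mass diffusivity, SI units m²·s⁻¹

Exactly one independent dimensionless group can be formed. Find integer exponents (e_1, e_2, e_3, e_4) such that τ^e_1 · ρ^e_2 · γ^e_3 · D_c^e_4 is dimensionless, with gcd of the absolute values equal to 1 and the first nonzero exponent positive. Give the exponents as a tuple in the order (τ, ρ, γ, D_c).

M: e_1·(0) + e_2·(1) + e_3·(1) + e_4·(0) = 0
L: e_1·(0) + e_2·(-3) + e_3·(0) + e_4·(2) = 0
T: e_1·(1) + e_2·(0) + e_3·(-2) + e_4·(-1) = 0
Solving this homogeneous linear system for the smallest-integer solution (first nonzero entry positive) gives (1, -2, 2, -3).

(1, -2, 2, -3)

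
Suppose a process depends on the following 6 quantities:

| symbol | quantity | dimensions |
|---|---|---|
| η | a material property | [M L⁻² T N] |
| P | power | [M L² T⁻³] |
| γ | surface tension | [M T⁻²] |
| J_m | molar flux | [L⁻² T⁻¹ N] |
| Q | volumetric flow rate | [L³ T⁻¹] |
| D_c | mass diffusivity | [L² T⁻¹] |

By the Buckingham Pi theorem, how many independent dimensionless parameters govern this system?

There are 6 variables and 4 base dimensions (M, L, T, N).
The dimension matrix has rank 4.
Independent dimensionless groups: 6 − 4 = 2.

2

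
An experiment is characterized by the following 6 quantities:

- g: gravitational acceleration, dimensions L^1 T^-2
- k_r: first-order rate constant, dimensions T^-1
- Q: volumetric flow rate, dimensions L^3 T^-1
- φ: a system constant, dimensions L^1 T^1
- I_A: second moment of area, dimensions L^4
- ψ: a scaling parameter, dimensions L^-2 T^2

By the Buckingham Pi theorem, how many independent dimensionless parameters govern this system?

There are 6 variables and 2 base dimensions (L, T).
The dimension matrix has rank 2.
Independent dimensionless groups: 6 − 2 = 4.

4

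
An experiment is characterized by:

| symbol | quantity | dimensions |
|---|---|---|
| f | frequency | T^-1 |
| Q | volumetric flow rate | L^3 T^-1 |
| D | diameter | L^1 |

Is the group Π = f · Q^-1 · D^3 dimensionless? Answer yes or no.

yes

Sum the exponent of each base dimension across the product:
  M: [f]_M − [Q]_M + 3·[D]_M = (0) − (0) + 3·(0) = 0
  L: [f]_L − [Q]_L + 3·[D]_L = (0) − (3) + 3·(1) = 0
  T: [f]_T − [Q]_T + 3·[D]_T = (-1) − (-1) + 3·(0) = 0
All base exponents vanish — dimensionless.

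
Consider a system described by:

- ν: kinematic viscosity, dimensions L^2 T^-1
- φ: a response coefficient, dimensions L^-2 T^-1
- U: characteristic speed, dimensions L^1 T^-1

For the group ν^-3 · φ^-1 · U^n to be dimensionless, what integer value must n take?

4

Balance the L exponent: (1)·n from U, plus −3·(2) − (-2) = -4 from the rest, must sum to zero.
n − 4 = 0, so n = 4.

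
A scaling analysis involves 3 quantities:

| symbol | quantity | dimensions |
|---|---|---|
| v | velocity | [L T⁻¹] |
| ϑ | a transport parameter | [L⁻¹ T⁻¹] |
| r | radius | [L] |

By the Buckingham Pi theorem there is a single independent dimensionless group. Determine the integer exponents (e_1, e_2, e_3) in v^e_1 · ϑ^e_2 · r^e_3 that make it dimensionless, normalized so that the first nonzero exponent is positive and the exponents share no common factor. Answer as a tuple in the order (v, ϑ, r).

(1, -1, -2)

L: e_1·(1) + e_2·(-1) + e_3·(1) = 0
T: e_1·(-1) + e_2·(-1) + e_3·(0) = 0
Solving this homogeneous linear system for the smallest-integer solution (first nonzero entry positive) gives (1, -1, -2).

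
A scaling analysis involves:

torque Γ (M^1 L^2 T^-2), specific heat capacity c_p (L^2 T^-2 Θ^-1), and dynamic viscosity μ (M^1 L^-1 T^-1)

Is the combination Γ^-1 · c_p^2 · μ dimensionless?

Sum the exponent of each base dimension across the product:
  M: −[Γ]_M + 2·[c_p]_M + [μ]_M = −(1) + 2·(0) + (1) = 0
  L: −[Γ]_L + 2·[c_p]_L + [μ]_L = −(2) + 2·(2) + (-1) = 1
  T: −[Γ]_T + 2·[c_p]_T + [μ]_T = −(-2) + 2·(-2) + (-1) = -3
  Θ: −[Γ]_Θ + 2·[c_p]_Θ + [μ]_Θ = −(0) + 2·(-1) + (0) = -2
Net dimensions [L T⁻³ Θ⁻²] ≠ [1] — not dimensionless.

no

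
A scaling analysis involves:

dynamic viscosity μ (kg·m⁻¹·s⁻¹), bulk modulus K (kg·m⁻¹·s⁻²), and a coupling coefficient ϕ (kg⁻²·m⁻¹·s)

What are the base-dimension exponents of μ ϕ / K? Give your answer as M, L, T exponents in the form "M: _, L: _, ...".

M: -2, L: -1, T: 2

Collect each base-dimension exponent across the product:
  M: (1) − (1) + (-2) = -2
  L: (-1) − (-1) + (-1) = -1
  T: (-1) − (-2) + (1) = 2
So the dimensions are [M⁻² L⁻¹ T²].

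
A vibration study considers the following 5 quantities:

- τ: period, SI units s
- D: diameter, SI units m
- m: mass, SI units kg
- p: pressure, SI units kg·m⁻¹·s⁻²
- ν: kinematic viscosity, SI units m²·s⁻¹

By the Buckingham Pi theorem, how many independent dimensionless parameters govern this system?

2

There are 5 variables and 3 base dimensions (M, L, T).
The dimension matrix has rank 3.
Independent dimensionless groups: 5 − 3 = 2.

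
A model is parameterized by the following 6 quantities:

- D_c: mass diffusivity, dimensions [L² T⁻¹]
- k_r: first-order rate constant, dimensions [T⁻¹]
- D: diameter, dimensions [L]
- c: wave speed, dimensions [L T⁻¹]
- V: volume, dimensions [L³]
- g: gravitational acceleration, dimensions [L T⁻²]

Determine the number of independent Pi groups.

There are 6 variables and 2 base dimensions (L, T).
The dimension matrix has rank 2.
Independent dimensionless groups: 6 − 2 = 4.

4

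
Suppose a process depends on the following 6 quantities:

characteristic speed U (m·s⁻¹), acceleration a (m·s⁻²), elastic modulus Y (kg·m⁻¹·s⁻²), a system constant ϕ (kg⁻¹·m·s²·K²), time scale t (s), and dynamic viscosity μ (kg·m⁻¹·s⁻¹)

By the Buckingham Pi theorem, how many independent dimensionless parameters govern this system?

There are 6 variables and 4 base dimensions (M, L, T, Θ).
The dimension matrix has rank 4.
Independent dimensionless groups: 6 − 4 = 2.

2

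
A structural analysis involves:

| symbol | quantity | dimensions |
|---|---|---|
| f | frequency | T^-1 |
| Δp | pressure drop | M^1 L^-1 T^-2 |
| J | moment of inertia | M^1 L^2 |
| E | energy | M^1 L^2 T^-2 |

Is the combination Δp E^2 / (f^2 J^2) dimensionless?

Sum the exponent of each base dimension across the product:
  M: −2·[f]_M + [Δp]_M − 2·[J]_M + 2·[E]_M = −2·(0) + (1) − 2·(1) + 2·(1) = 1
  L: −2·[f]_L + [Δp]_L − 2·[J]_L + 2·[E]_L = −2·(0) + (-1) − 2·(2) + 2·(2) = -1
  T: −2·[f]_T + [Δp]_T − 2·[J]_T + 2·[E]_T = −2·(-1) + (-2) − 2·(0) + 2·(-2) = -4
Net dimensions [M L⁻¹ T⁻⁴] ≠ [1] — not dimensionless.

no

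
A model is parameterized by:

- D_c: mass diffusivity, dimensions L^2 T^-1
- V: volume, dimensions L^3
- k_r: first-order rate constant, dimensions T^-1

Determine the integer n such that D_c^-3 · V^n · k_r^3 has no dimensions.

Balance the L exponent: (3)·n from V, plus −3·(2) + 3·(0) = -6 from the rest, must sum to zero.
3n − 6 = 0, so n = 2.

2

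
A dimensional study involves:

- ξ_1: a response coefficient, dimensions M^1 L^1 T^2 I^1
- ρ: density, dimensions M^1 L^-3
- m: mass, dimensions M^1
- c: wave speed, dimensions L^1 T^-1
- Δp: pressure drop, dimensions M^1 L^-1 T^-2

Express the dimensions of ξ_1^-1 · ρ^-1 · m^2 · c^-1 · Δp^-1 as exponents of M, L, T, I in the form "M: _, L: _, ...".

M: -1, L: 2, T: 1, I: -1

Collect each base-dimension exponent across the product:
  M: −(1) − (1) + 2·(1) − (0) − (1) = -1
  L: −(1) − (-3) + 2·(0) − (1) − (-1) = 2
  T: −(2) − (0) + 2·(0) − (-1) − (-2) = 1
  I: −(1) − (0) + 2·(0) − (0) − (0) = -1
So the dimensions are [M⁻¹ L² T I⁻¹].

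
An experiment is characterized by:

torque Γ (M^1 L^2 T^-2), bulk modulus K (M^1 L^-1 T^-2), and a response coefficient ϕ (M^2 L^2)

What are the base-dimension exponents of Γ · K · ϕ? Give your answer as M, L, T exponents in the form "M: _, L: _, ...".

Collect each base-dimension exponent across the product:
  M: (1) + (1) + (2) = 4
  L: (2) + (-1) + (2) = 3
  T: (-2) + (-2) + (0) = -4
So the dimensions are [M⁴ L³ T⁻⁴].

M: 4, L: 3, T: -4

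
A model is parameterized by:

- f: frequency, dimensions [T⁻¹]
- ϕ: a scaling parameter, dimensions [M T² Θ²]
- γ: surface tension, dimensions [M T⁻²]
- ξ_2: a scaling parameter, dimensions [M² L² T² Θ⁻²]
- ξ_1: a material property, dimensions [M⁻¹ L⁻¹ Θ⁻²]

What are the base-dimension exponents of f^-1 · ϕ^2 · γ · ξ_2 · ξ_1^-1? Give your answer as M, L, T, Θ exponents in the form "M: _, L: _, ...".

Collect each base-dimension exponent across the product:
  M: −(0) + 2·(1) + (1) + (2) − (-1) = 6
  L: −(0) + 2·(0) + (0) + (2) − (-1) = 3
  T: −(-1) + 2·(2) + (-2) + (2) − (0) = 5
  Θ: −(0) + 2·(2) + (0) + (-2) − (-2) = 4
So the dimensions are [M⁶ L³ T⁵ Θ⁴].

M: 6, L: 3, T: 5, Θ: 4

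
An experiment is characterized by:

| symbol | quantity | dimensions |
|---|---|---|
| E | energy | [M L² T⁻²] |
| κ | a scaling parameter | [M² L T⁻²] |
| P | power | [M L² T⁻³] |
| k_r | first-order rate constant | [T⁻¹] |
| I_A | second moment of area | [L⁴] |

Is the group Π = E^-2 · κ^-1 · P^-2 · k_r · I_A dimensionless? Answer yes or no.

no

Sum the exponent of each base dimension across the product:
  M: −2·[E]_M − [κ]_M − 2·[P]_M + [k_r]_M + [I_A]_M = −2·(1) − (2) − 2·(1) + (0) + (0) = -6
  L: −2·[E]_L − [κ]_L − 2·[P]_L + [k_r]_L + [I_A]_L = −2·(2) − (1) − 2·(2) + (0) + (4) = -5
  T: −2·[E]_T − [κ]_T − 2·[P]_T + [k_r]_T + [I_A]_T = −2·(-2) − (-2) − 2·(-3) + (-1) + (0) = 11
Net dimensions [M⁻⁶ L⁻⁵ T¹¹] ≠ [1] — not dimensionless.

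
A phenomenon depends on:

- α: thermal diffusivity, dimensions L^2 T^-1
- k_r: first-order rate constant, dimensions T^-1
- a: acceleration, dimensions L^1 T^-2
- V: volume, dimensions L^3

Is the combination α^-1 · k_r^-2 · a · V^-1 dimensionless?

no

Sum the exponent of each base dimension across the product:
  L: −[α]_L − 2·[k_r]_L + [a]_L − [V]_L = −(2) − 2·(0) + (1) − (3) = -4
  T: −[α]_T − 2·[k_r]_T + [a]_T − [V]_T = −(-1) − 2·(-1) + (-2) − (0) = 1
Net dimensions [L⁻⁴ T] ≠ [1] — not dimensionless.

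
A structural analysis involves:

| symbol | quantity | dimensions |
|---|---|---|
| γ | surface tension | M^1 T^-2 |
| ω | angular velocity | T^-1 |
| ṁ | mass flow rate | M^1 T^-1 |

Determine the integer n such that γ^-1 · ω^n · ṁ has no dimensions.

1

Balance the T exponent: (-1)·n from ω, plus −(-2) + (-1) = 1 from the rest, must sum to zero.
−n + 1 = 0, so n = 1.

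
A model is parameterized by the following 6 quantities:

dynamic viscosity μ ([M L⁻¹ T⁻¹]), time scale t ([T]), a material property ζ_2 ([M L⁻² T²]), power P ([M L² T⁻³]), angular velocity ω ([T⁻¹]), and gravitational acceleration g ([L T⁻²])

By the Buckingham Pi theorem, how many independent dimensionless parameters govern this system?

3

There are 6 variables and 3 base dimensions (M, L, T).
The dimension matrix has rank 3.
Independent dimensionless groups: 6 − 3 = 3.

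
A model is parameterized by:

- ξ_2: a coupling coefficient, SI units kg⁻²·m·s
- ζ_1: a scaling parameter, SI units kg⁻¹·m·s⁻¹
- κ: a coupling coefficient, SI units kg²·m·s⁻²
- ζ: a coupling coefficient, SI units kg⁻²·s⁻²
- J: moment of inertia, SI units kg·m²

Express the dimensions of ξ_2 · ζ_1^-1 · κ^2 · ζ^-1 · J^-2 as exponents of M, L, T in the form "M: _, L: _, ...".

Collect each base-dimension exponent across the product:
  M: (-2) − (-1) + 2·(2) − (-2) − 2·(1) = 3
  L: (1) − (1) + 2·(1) − (0) − 2·(2) = -2
  T: (1) − (-1) + 2·(-2) − (-2) − 2·(0) = 0
So the dimensions are [M³ L⁻²].

M: 3, L: -2, T: 0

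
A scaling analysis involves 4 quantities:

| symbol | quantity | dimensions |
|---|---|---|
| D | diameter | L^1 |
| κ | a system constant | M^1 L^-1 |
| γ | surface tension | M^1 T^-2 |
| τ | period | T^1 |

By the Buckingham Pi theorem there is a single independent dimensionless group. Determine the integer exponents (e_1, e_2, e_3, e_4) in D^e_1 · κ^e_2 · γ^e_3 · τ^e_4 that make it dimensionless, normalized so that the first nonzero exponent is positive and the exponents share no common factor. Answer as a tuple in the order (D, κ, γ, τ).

(1, 1, -1, -2)

M: e_1·(0) + e_2·(1) + e_3·(1) + e_4·(0) = 0
L: e_1·(1) + e_2·(-1) + e_3·(0) + e_4·(0) = 0
T: e_1·(0) + e_2·(0) + e_3·(-2) + e_4·(1) = 0
Solving this homogeneous linear system for the smallest-integer solution (first nonzero entry positive) gives (1, 1, -1, -2).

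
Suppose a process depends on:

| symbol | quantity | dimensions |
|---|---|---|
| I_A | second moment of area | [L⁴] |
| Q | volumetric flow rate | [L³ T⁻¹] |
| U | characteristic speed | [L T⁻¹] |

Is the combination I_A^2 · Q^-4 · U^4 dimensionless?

Sum the exponent of each base dimension across the product:
  M: 2·[I_A]_M − 4·[Q]_M + 4·[U]_M = 2·(0) − 4·(0) + 4·(0) = 0
  L: 2·[I_A]_L − 4·[Q]_L + 4·[U]_L = 2·(4) − 4·(3) + 4·(1) = 0
  T: 2·[I_A]_T − 4·[Q]_T + 4·[U]_T = 2·(0) − 4·(-1) + 4·(-1) = 0
All base exponents vanish — dimensionless.

yes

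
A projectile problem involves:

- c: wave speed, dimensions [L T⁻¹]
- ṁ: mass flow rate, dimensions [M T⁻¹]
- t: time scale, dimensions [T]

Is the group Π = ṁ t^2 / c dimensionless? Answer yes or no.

Sum the exponent of each base dimension across the product:
  M: −[c]_M + [ṁ]_M + 2·[t]_M = −(0) + (1) + 2·(0) = 1
  L: −[c]_L + [ṁ]_L + 2·[t]_L = −(1) + (0) + 2·(0) = -1
  T: −[c]_T + [ṁ]_T + 2·[t]_T = −(-1) + (-1) + 2·(1) = 2
Net dimensions [M L⁻¹ T²] ≠ [1] — not dimensionless.

no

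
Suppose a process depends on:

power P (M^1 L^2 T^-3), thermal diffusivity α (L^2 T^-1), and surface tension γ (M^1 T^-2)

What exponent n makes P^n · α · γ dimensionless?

-1

Balance the M exponent: (1)·n from P, plus (0) + (1) = 1 from the rest, must sum to zero.
n + 1 = 0, so n = -1.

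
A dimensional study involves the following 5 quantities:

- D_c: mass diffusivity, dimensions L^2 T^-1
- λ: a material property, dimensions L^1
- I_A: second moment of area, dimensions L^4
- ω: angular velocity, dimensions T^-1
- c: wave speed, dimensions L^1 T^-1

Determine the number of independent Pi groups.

There are 5 variables and 2 base dimensions (L, T).
The dimension matrix has rank 2.
Independent dimensionless groups: 5 − 2 = 3.

3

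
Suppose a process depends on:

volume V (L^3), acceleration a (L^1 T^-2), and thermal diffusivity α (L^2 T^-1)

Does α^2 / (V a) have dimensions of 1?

Sum the exponent of each base dimension across the product:
  L: −[V]_L − [a]_L + 2·[α]_L = −(3) − (1) + 2·(2) = 0
  T: −[V]_T − [a]_T + 2·[α]_T = −(0) − (-2) + 2·(-1) = 0
All base exponents vanish — dimensionless.

yes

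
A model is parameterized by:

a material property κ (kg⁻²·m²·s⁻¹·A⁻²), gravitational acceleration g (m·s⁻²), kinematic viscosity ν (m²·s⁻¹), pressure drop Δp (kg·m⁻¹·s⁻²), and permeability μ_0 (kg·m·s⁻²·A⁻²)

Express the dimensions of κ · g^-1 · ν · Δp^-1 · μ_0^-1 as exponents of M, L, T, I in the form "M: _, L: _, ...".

M: -4, L: 3, T: 4, I: 0

Collect each base-dimension exponent across the product:
  M: (-2) − (0) + (0) − (1) − (1) = -4
  L: (2) − (1) + (2) − (-1) − (1) = 3
  T: (-1) − (-2) + (-1) − (-2) − (-2) = 4
  I: (-2) − (0) + (0) − (0) − (-2) = 0
So the dimensions are [M⁻⁴ L³ T⁴].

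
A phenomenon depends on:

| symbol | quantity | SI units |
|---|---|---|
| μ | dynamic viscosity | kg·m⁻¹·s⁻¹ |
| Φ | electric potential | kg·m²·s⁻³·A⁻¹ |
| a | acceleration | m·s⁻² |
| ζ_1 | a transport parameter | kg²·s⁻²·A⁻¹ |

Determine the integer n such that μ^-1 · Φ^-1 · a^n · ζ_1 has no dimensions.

1

Balance the L exponent: (1)·n from a, plus −(-1) − (2) + (0) = -1 from the rest, must sum to zero.
n − 1 = 0, so n = 1.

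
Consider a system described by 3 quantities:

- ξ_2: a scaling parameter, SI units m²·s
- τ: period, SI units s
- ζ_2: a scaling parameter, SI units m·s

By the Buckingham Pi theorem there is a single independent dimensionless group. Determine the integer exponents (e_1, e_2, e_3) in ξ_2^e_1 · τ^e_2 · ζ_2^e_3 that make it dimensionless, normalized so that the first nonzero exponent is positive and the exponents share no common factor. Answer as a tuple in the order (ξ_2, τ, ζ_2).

L: e_1·(2) + e_2·(0) + e_3·(1) = 0
T: e_1·(1) + e_2·(1) + e_3·(1) = 0
Solving this homogeneous linear system for the smallest-integer solution (first nonzero entry positive) gives (1, 1, -2).

(1, 1, -2)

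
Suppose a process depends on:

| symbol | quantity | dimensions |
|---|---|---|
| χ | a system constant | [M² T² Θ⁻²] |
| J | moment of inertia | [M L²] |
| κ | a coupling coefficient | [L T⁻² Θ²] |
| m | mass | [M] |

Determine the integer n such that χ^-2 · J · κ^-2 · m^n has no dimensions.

3

Balance the M exponent: (1)·n from m, plus −2·(2) + (1) − 2·(0) = -3 from the rest, must sum to zero.
n − 3 = 0, so n = 3.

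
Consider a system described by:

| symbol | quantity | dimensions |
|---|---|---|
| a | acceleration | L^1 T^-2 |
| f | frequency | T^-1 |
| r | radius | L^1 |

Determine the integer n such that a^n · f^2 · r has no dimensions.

Balance the L exponent: (1)·n from a, plus 2·(0) + (1) = 1 from the rest, must sum to zero.
n + 1 = 0, so n = -1.

-1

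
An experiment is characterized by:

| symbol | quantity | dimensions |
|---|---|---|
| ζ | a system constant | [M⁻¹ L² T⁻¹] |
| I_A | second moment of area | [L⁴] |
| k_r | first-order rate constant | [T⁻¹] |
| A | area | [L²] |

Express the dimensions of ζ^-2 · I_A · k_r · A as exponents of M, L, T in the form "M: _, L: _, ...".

M: 2, L: 2, T: 1

Collect each base-dimension exponent across the product:
  M: −2·(-1) + (0) + (0) + (0) = 2
  L: −2·(2) + (4) + (0) + (2) = 2
  T: −2·(-1) + (0) + (-1) + (0) = 1
So the dimensions are [M² L² T].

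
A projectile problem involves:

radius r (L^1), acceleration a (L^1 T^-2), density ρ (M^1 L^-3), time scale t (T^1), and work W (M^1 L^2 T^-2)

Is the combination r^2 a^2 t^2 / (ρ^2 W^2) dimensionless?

no

Sum the exponent of each base dimension across the product:
  M: 2·[r]_M + 2·[a]_M − 2·[ρ]_M + 2·[t]_M − 2·[W]_M = 2·(0) + 2·(0) − 2·(1) + 2·(0) − 2·(1) = -4
  L: 2·[r]_L + 2·[a]_L − 2·[ρ]_L + 2·[t]_L − 2·[W]_L = 2·(1) + 2·(1) − 2·(-3) + 2·(0) − 2·(2) = 6
  T: 2·[r]_T + 2·[a]_T − 2·[ρ]_T + 2·[t]_T − 2·[W]_T = 2·(0) + 2·(-2) − 2·(0) + 2·(1) − 2·(-2) = 2
Net dimensions [M⁻⁴ L⁶ T²] ≠ [1] — not dimensionless.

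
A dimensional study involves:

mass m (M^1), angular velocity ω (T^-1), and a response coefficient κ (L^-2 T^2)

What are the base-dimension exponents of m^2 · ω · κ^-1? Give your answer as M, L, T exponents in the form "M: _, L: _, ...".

Collect each base-dimension exponent across the product:
  M: 2·(1) + (0) − (0) = 2
  L: 2·(0) + (0) − (-2) = 2
  T: 2·(0) + (-1) − (2) = -3
So the dimensions are [M² L² T⁻³].

M: 2, L: 2, T: -3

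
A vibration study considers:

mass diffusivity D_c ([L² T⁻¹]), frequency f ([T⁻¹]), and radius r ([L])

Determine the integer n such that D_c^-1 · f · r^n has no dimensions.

2

Balance the L exponent: (1)·n from r, plus −(2) + (0) = -2 from the rest, must sum to zero.
n − 2 = 0, so n = 2.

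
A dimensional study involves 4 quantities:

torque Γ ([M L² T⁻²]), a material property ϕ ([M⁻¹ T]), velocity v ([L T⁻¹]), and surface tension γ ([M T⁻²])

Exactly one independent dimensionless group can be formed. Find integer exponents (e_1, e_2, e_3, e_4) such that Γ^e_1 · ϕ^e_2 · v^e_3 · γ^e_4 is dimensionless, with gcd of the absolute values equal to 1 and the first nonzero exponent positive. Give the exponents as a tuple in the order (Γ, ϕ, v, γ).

(1, 2, -2, 1)

M: e_1·(1) + e_2·(-1) + e_3·(0) + e_4·(1) = 0
L: e_1·(2) + e_2·(0) + e_3·(1) + e_4·(0) = 0
T: e_1·(-2) + e_2·(1) + e_3·(-1) + e_4·(-2) = 0
Solving this homogeneous linear system for the smallest-integer solution (first nonzero entry positive) gives (1, 2, -2, 1).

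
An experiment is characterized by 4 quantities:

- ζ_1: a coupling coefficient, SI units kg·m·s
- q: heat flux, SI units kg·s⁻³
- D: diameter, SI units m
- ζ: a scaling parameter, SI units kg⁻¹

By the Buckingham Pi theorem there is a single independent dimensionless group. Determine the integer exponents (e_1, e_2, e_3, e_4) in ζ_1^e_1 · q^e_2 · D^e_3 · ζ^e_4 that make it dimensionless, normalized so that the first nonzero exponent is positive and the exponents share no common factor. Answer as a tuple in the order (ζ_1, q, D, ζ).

(3, 1, -3, 4)

M: e_1·(1) + e_2·(1) + e_3·(0) + e_4·(-1) = 0
L: e_1·(1) + e_2·(0) + e_3·(1) + e_4·(0) = 0
T: e_1·(1) + e_2·(-3) + e_3·(0) + e_4·(0) = 0
Solving this homogeneous linear system for the smallest-integer solution (first nonzero entry positive) gives (3, 1, -3, 4).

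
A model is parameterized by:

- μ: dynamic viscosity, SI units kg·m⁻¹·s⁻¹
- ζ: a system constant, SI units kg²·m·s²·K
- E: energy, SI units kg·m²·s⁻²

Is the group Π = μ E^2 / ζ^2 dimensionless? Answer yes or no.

Sum the exponent of each base dimension across the product:
  M: [μ]_M − 2·[ζ]_M + 2·[E]_M = (1) − 2·(2) + 2·(1) = -1
  L: [μ]_L − 2·[ζ]_L + 2·[E]_L = (-1) − 2·(1) + 2·(2) = 1
  T: [μ]_T − 2·[ζ]_T + 2·[E]_T = (-1) − 2·(2) + 2·(-2) = -9
  Θ: [μ]_Θ − 2·[ζ]_Θ + 2·[E]_Θ = (0) − 2·(1) + 2·(0) = -2
Net dimensions [M⁻¹ L T⁻⁹ Θ⁻²] ≠ [1] — not dimensionless.

no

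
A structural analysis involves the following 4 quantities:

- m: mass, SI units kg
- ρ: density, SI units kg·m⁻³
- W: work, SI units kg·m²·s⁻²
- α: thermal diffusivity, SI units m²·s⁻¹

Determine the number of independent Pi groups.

There are 4 variables and 3 base dimensions (M, L, T).
The dimension matrix has rank 3.
Independent dimensionless groups: 4 − 3 = 1.

1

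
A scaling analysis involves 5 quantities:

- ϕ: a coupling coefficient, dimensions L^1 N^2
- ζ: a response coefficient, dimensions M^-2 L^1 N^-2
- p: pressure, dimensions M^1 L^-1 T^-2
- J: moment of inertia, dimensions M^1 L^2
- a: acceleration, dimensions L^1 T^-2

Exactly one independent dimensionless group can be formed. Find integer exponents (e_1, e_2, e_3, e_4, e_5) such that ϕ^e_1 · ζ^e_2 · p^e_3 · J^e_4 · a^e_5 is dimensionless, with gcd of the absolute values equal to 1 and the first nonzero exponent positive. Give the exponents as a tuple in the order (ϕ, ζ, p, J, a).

(2, 2, 3, 1, -3)

M: e_1·(0) + e_2·(-2) + e_3·(1) + e_4·(1) + e_5·(0) = 0
L: e_1·(1) + e_2·(1) + e_3·(-1) + e_4·(2) + e_5·(1) = 0
T: e_1·(0) + e_2·(0) + e_3·(-2) + e_4·(0) + e_5·(-2) = 0
N: e_1·(2) + e_2·(-2) + e_3·(0) + e_4·(0) + e_5·(0) = 0
Solving this homogeneous linear system for the smallest-integer solution (first nonzero entry positive) gives (2, 2, 3, 1, -3).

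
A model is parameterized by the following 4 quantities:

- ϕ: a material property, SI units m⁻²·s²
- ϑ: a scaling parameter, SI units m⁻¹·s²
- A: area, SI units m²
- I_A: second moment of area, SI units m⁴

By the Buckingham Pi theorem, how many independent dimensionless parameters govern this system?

2

There are 4 variables and 2 base dimensions (L, T).
The dimension matrix has rank 2.
Independent dimensionless groups: 4 − 2 = 2.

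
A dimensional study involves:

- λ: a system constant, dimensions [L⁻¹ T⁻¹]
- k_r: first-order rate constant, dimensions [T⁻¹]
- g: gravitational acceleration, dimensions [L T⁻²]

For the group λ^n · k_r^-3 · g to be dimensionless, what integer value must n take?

1

Balance the L exponent: (-1)·n from λ, plus −3·(0) + (1) = 1 from the rest, must sum to zero.
−n + 1 = 0, so n = 1.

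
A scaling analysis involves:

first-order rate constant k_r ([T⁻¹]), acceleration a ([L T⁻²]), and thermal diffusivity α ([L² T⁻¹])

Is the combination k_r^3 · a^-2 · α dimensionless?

yes

Sum the exponent of each base dimension across the product:
  M: 3·[k_r]_M − 2·[a]_M + [α]_M = 3·(0) − 2·(0) + (0) = 0
  L: 3·[k_r]_L − 2·[a]_L + [α]_L = 3·(0) − 2·(1) + (2) = 0
  T: 3·[k_r]_T − 2·[a]_T + [α]_T = 3·(-1) − 2·(-2) + (-1) = 0
All base exponents vanish — dimensionless.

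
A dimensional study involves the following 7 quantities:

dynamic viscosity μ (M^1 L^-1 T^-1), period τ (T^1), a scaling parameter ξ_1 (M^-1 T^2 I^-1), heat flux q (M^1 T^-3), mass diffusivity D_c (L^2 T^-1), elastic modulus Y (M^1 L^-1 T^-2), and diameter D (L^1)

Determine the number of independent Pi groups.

There are 7 variables and 4 base dimensions (M, L, T, I).
The dimension matrix has rank 4.
Independent dimensionless groups: 7 − 4 = 3.

3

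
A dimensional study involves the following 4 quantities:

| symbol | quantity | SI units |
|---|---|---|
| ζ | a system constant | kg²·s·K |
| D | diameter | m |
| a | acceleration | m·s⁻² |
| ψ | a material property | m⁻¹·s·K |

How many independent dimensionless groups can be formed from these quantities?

There are 4 variables and 4 base dimensions (M, L, T, Θ).
The dimension matrix has rank 4.
Independent dimensionless groups: 4 − 4 = 0.

0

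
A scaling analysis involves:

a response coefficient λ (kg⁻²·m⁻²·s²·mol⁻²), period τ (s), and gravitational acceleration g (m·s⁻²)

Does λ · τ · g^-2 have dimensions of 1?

no

Sum the exponent of each base dimension across the product:
  M: [λ]_M + [τ]_M − 2·[g]_M = (-2) + (0) − 2·(0) = -2
  L: [λ]_L + [τ]_L − 2·[g]_L = (-2) + (0) − 2·(1) = -4
  T: [λ]_T + [τ]_T − 2·[g]_T = (2) + (1) − 2·(-2) = 7
  N: [λ]_N + [τ]_N − 2·[g]_N = (-2) + (0) − 2·(0) = -2
Net dimensions [M⁻² L⁻⁴ T⁷ N⁻²] ≠ [1] — not dimensionless.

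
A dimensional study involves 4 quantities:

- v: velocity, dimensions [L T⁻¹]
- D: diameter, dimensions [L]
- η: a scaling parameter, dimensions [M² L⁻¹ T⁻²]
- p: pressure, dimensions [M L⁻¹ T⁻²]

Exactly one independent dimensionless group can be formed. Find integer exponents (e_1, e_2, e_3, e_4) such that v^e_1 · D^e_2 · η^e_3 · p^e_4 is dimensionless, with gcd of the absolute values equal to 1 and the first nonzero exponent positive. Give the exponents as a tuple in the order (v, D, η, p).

M: e_1·(0) + e_2·(0) + e_3·(2) + e_4·(1) = 0
L: e_1·(1) + e_2·(1) + e_3·(-1) + e_4·(-1) = 0
T: e_1·(-1) + e_2·(0) + e_3·(-2) + e_4·(-2) = 0
Solving this homogeneous linear system for the smallest-integer solution (first nonzero entry positive) gives (2, -3, 1, -2).

(2, -3, 1, -2)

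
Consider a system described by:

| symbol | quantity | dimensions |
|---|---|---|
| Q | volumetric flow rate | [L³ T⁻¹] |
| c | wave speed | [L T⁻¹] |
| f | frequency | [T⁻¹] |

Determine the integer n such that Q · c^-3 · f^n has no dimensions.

2

Balance the T exponent: (-1)·n from f, plus (-1) − 3·(-1) = 2 from the rest, must sum to zero.
−n + 2 = 0, so n = 2.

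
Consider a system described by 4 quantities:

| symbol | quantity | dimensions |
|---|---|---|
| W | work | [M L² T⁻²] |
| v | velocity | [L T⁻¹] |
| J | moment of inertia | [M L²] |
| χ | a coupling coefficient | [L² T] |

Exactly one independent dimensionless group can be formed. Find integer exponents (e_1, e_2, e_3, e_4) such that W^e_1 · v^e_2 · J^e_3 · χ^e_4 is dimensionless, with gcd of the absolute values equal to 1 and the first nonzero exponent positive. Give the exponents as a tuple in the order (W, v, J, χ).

(3, -4, -3, 2)

M: e_1·(1) + e_2·(0) + e_3·(1) + e_4·(0) = 0
L: e_1·(2) + e_2·(1) + e_3·(2) + e_4·(2) = 0
T: e_1·(-2) + e_2·(-1) + e_3·(0) + e_4·(1) = 0
Solving this homogeneous linear system for the smallest-integer solution (first nonzero entry positive) gives (3, -4, -3, 2).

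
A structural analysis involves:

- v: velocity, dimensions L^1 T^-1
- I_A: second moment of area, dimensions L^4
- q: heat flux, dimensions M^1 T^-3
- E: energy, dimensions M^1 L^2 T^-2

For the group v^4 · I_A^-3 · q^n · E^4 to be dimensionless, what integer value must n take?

-4

Balance the M exponent: (1)·n from q, plus 4·(0) − 3·(0) + 4·(1) = 4 from the rest, must sum to zero.
n + 4 = 0, so n = -4.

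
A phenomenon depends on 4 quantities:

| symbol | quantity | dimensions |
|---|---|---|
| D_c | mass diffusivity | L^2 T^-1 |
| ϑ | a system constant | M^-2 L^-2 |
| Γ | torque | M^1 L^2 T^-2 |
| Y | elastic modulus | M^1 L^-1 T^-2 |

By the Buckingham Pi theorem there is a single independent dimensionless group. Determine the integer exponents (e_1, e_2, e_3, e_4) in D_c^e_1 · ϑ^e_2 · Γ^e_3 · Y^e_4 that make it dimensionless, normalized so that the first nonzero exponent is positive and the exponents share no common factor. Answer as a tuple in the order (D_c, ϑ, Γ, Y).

(4, -1, -4, 2)

M: e_1·(0) + e_2·(-2) + e_3·(1) + e_4·(1) = 0
L: e_1·(2) + e_2·(-2) + e_3·(2) + e_4·(-1) = 0
T: e_1·(-1) + e_2·(0) + e_3·(-2) + e_4·(-2) = 0
Solving this homogeneous linear system for the smallest-integer solution (first nonzero entry positive) gives (4, -1, -4, 2).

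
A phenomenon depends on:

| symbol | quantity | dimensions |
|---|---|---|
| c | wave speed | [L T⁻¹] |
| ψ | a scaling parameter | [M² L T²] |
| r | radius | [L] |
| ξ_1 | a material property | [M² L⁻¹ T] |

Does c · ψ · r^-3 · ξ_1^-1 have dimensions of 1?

yes

Sum the exponent of each base dimension across the product:
  M: [c]_M + [ψ]_M − 3·[r]_M − [ξ_1]_M = (0) + (2) − 3·(0) − (2) = 0
  L: [c]_L + [ψ]_L − 3·[r]_L − [ξ_1]_L = (1) + (1) − 3·(1) − (-1) = 0
  T: [c]_T + [ψ]_T − 3·[r]_T − [ξ_1]_T = (-1) + (2) − 3·(0) − (1) = 0
All base exponents vanish — dimensionless.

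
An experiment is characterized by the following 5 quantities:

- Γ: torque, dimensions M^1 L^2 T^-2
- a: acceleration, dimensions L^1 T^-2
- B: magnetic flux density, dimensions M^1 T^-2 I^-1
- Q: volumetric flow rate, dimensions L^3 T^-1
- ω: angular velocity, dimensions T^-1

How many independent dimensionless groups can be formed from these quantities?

There are 5 variables and 4 base dimensions (M, L, T, I).
The dimension matrix has rank 4.
Independent dimensionless groups: 5 − 4 = 1.

1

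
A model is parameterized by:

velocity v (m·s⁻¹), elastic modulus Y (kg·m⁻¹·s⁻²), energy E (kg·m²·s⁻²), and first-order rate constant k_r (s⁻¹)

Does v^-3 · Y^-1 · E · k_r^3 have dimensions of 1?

yes

Sum the exponent of each base dimension across the product:
  M: −3·[v]_M − [Y]_M + [E]_M + 3·[k_r]_M = −3·(0) − (1) + (1) + 3·(0) = 0
  L: −3·[v]_L − [Y]_L + [E]_L + 3·[k_r]_L = −3·(1) − (-1) + (2) + 3·(0) = 0
  T: −3·[v]_T − [Y]_T + [E]_T + 3·[k_r]_T = −3·(-1) − (-2) + (-2) + 3·(-1) = 0
  Θ: −3·[v]_Θ − [Y]_Θ + [E]_Θ + 3·[k_r]_Θ = −3·(0) − (0) + (0) + 3·(0) = 0
All base exponents vanish — dimensionless.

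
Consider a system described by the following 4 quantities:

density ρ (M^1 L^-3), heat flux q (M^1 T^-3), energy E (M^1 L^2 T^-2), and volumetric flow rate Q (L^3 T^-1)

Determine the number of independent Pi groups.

There are 4 variables and 3 base dimensions (M, L, T).
The dimension matrix has rank 3.
Independent dimensionless groups: 4 − 3 = 1.

1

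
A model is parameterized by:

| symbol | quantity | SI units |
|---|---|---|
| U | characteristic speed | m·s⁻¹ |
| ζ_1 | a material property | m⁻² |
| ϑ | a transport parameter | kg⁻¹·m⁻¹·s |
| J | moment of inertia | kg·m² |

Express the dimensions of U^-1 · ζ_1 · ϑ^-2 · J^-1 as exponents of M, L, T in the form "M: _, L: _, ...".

Collect each base-dimension exponent across the product:
  M: −(0) + (0) − 2·(-1) − (1) = 1
  L: −(1) + (-2) − 2·(-1) − (2) = -3
  T: −(-1) + (0) − 2·(1) − (0) = -1
So the dimensions are [M L⁻³ T⁻¹].

M: 1, L: -3, T: -1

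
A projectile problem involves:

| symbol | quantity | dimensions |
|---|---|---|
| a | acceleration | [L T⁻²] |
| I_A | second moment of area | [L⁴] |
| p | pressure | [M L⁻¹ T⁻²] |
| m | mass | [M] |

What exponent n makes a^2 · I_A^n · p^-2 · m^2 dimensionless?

-1

Balance the L exponent: (4)·n from I_A, plus 2·(1) − 2·(-1) + 2·(0) = 4 from the rest, must sum to zero.
4n + 4 = 0, so n = -1.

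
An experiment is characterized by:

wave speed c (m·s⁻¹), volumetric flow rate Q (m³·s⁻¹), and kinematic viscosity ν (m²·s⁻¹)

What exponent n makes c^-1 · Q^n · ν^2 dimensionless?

Balance the L exponent: (3)·n from Q, plus −(1) + 2·(2) = 3 from the rest, must sum to zero.
3n + 3 = 0, so n = -1.

-1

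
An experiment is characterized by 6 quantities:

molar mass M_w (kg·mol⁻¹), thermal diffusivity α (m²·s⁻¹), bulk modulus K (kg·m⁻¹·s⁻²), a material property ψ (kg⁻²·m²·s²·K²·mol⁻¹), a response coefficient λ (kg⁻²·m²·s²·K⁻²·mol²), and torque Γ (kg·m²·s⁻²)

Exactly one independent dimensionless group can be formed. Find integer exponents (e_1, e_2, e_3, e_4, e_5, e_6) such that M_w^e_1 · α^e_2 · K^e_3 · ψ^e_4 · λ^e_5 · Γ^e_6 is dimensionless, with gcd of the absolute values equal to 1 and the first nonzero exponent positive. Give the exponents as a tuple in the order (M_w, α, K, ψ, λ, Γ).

M: e_1·(1) + e_2·(0) + e_3·(1) + e_4·(-2) + e_5·(-2) + e_6·(1) = 0
L: e_1·(0) + e_2·(2) + e_3·(-1) + e_4·(2) + e_5·(2) + e_6·(2) = 0
T: e_1·(0) + e_2·(-1) + e_3·(-2) + e_4·(2) + e_5·(2) + e_6·(-2) = 0
Θ: e_1·(0) + e_2·(0) + e_3·(0) + e_4·(2) + e_5·(-2) + e_6·(0) = 0
N: e_1·(-1) + e_2·(0) + e_3·(0) + e_4·(-1) + e_5·(2) + e_6·(0) = 0
Solving this homogeneous linear system for the smallest-integer solution (first nonzero entry positive) gives (1, -2, 2, 1, 1, 1).

(1, -2, 2, 1, 1, 1)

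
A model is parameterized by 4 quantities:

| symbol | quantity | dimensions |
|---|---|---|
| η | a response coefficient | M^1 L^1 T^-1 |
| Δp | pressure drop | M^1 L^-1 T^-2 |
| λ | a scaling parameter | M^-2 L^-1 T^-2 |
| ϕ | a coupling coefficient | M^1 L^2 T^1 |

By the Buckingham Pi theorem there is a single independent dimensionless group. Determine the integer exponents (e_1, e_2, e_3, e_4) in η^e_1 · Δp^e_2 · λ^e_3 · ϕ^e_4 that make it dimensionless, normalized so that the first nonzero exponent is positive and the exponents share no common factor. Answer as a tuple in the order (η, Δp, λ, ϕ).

M: e_1·(1) + e_2·(1) + e_3·(-2) + e_4·(1) = 0
L: e_1·(1) + e_2·(-1) + e_3·(-1) + e_4·(2) = 0
T: e_1·(-1) + e_2·(-2) + e_3·(-2) + e_4·(1) = 0
Solving this homogeneous linear system for the smallest-integer solution (first nonzero entry positive) gives (3, -2, -1, -3).

(3, -2, -1, -3)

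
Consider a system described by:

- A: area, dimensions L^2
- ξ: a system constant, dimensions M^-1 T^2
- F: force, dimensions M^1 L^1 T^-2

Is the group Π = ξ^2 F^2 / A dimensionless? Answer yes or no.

Sum the exponent of each base dimension across the product:
  M: −[A]_M + 2·[ξ]_M + 2·[F]_M = −(0) + 2·(-1) + 2·(1) = 0
  L: −[A]_L + 2·[ξ]_L + 2·[F]_L = −(2) + 2·(0) + 2·(1) = 0
  T: −[A]_T + 2·[ξ]_T + 2·[F]_T = −(0) + 2·(2) + 2·(-2) = 0
All base exponents vanish — dimensionless.

yes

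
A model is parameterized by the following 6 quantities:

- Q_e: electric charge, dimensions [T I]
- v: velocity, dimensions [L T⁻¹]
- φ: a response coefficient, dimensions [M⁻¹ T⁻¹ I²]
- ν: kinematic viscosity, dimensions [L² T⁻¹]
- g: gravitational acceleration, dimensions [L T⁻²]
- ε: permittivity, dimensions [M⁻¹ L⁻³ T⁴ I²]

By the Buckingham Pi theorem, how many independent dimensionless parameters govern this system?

2

There are 6 variables and 4 base dimensions (M, L, T, I).
The dimension matrix has rank 4.
Independent dimensionless groups: 6 − 4 = 2.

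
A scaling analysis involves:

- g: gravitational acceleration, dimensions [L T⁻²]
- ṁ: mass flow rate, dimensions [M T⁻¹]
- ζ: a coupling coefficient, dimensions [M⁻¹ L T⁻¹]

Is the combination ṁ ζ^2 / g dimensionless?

no

Sum the exponent of each base dimension across the product:
  M: −[g]_M + [ṁ]_M + 2·[ζ]_M = −(0) + (1) + 2·(-1) = -1
  L: −[g]_L + [ṁ]_L + 2·[ζ]_L = −(1) + (0) + 2·(1) = 1
  T: −[g]_T + [ṁ]_T + 2·[ζ]_T = −(-2) + (-1) + 2·(-1) = -1
Net dimensions [M⁻¹ L T⁻¹] ≠ [1] — not dimensionless.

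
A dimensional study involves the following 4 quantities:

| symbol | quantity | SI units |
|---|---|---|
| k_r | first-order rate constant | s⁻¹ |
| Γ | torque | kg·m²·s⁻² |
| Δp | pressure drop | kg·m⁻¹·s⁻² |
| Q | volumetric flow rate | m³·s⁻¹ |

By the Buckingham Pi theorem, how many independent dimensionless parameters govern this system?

1

There are 4 variables and 3 base dimensions (M, L, T).
The dimension matrix has rank 3.
Independent dimensionless groups: 4 − 3 = 1.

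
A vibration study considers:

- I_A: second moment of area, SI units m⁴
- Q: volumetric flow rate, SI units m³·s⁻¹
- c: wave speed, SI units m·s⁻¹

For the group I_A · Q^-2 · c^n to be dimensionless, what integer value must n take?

2

Balance the L exponent: (1)·n from c, plus (4) − 2·(3) = -2 from the rest, must sum to zero.
n − 2 = 0, so n = 2.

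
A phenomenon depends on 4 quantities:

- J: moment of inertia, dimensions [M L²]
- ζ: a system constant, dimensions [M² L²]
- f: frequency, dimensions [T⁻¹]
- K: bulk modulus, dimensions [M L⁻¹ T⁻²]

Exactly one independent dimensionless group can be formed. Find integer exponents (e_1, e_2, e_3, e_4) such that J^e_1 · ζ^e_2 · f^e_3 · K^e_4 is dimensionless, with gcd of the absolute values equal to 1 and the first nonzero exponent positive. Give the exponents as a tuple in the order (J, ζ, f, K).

(4, -3, -4, 2)

M: e_1·(1) + e_2·(2) + e_3·(0) + e_4·(1) = 0
L: e_1·(2) + e_2·(2) + e_3·(0) + e_4·(-1) = 0
T: e_1·(0) + e_2·(0) + e_3·(-1) + e_4·(-2) = 0
Solving this homogeneous linear system for the smallest-integer solution (first nonzero entry positive) gives (4, -3, -4, 2).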